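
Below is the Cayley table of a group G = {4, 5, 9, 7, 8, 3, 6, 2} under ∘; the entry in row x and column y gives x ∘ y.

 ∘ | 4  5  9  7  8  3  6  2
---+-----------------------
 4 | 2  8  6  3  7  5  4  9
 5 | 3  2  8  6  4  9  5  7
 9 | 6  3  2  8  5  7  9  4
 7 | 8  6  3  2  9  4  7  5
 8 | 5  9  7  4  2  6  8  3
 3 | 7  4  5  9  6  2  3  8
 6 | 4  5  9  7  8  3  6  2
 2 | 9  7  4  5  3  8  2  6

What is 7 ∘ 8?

9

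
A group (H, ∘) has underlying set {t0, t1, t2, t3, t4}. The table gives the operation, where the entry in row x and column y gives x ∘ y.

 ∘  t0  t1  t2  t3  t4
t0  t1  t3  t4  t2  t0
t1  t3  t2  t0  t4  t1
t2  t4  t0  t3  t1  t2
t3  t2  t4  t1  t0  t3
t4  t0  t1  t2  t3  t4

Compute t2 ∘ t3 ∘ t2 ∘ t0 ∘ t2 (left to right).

t2 ∘ t3 = t1
t1 ∘ t2 = t0
t0 ∘ t0 = t1
t1 ∘ t2 = t0

t0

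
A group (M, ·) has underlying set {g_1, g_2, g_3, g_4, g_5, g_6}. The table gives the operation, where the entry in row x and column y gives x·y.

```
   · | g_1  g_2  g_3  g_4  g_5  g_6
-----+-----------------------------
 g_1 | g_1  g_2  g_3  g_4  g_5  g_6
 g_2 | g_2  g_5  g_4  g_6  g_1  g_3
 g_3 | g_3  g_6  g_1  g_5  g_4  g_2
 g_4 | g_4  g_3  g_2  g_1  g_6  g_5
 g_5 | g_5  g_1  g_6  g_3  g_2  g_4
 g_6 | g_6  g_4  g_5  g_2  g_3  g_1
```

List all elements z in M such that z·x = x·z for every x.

An element z is central iff its row equals its column in the table.
For g_5: g_5·g_3 = g_6 ≠ g_4 = g_3·g_5, so g_5 ∉ Z.
Checking each element this way leaves Z(M) = {g_1}.

{g_1}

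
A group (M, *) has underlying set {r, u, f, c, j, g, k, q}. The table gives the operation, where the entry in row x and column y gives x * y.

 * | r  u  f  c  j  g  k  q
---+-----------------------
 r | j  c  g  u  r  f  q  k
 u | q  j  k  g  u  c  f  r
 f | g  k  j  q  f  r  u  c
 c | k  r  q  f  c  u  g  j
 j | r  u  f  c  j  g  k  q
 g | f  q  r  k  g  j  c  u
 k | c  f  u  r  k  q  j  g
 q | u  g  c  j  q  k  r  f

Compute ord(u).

2

The identity element is j (its row matches the header).
u^1 = u
u^2 = u * u = j
The first power of u equal to the identity is u^2, so ord(u) = 2.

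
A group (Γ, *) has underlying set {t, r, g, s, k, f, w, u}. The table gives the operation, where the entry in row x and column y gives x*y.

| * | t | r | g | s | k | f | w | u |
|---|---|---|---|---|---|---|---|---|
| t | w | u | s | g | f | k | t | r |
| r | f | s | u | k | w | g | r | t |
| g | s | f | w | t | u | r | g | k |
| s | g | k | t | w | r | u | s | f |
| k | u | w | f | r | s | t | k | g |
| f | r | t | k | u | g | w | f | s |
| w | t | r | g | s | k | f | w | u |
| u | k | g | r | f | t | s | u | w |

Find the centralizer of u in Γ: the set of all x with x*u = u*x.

Compare row u with column u entry by entry.
s*u = f = u*s, so s commutes with u.
g*u = k but u*g = r, so g does not.
Collecting the elements that commute with u: C(u) = {f, s, u, w}.

{f, s, u, w}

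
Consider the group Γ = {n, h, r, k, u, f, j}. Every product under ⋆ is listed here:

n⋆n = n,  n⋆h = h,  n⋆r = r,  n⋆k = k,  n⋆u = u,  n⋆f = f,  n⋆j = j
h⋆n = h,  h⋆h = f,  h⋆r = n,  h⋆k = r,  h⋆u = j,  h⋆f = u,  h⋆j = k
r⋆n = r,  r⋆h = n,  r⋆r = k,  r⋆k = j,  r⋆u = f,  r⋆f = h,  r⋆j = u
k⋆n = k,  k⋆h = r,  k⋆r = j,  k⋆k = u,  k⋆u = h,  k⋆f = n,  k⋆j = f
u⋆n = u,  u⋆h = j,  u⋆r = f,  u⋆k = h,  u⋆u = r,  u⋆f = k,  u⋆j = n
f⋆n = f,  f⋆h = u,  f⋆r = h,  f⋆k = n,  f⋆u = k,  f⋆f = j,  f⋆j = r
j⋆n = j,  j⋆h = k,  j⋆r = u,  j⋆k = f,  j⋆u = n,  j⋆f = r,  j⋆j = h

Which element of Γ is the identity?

n

The identity e satisfies e ⋆ x = x for all x, so its row in the table reproduces the column headers.
Row n reads: n, h, r, k, u, f, j — exactly the header order. So n is the identity.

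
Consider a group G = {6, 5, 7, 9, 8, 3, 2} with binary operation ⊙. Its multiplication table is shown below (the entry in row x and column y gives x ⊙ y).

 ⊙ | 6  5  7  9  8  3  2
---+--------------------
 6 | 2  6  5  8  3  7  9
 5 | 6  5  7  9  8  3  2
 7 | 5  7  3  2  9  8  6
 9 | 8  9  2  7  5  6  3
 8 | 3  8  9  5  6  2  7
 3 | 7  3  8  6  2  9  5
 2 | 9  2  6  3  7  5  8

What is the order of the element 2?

7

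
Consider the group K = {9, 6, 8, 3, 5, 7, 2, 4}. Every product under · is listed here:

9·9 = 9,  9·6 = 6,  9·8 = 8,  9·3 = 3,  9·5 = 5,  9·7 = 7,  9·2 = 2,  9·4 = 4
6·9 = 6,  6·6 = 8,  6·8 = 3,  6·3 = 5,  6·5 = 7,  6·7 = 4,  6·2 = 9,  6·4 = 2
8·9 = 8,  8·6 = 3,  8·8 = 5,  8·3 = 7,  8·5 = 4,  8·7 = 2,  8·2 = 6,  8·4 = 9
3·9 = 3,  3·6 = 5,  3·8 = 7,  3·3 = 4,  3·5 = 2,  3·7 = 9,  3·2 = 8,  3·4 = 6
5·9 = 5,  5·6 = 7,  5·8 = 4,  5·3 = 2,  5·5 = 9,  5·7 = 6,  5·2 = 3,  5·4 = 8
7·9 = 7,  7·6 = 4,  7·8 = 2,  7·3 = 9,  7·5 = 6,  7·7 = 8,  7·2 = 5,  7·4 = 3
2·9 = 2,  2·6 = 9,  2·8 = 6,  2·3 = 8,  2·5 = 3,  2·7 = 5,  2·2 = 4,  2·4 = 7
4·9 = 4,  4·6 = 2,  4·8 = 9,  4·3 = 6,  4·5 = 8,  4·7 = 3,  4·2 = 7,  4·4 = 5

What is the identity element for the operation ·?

9

The identity e satisfies e·x = x for all x, so its row in the table reproduces the column headers.
Row 9 reads: 9, 6, 8, 3, 5, 7, 2, 4 — exactly the header order. So 9 is the identity.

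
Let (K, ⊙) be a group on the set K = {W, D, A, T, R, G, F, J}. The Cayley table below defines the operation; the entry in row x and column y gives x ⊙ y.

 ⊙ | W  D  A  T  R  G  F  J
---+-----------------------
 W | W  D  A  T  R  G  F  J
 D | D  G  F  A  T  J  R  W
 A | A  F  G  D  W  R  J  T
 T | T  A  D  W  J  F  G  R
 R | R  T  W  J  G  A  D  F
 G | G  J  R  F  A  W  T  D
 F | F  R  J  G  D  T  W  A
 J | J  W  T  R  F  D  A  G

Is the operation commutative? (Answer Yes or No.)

Check whether the table is symmetric across its main diagonal.
Every entry (row x, col y) equals the entry (row y, col x), so K is abelian.

Yes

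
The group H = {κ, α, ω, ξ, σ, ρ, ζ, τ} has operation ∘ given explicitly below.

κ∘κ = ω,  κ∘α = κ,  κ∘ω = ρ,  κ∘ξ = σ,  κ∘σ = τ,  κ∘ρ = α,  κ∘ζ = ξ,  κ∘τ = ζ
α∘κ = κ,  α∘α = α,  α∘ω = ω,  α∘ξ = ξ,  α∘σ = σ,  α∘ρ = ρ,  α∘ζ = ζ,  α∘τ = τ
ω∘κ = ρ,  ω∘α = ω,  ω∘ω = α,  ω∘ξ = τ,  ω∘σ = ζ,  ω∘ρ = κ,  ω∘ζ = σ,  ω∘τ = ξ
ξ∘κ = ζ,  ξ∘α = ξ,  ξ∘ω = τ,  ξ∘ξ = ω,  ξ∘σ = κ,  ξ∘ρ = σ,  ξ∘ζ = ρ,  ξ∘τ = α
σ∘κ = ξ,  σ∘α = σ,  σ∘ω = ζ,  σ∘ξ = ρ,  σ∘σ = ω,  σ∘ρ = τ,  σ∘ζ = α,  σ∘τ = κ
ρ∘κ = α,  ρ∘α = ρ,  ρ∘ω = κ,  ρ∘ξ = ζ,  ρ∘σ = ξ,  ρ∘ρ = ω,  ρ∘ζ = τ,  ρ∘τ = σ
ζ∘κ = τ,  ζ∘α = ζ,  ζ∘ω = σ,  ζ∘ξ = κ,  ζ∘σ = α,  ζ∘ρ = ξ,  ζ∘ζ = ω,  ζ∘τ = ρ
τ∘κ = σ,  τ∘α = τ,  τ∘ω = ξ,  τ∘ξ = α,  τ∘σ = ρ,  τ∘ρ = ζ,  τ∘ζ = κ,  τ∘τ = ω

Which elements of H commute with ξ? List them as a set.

{α, ξ, τ, ω}

Compare row ξ with column ξ entry by entry.
τ ∘ ξ = α = ξ ∘ τ, so τ commutes with ξ.
ρ ∘ ξ = ζ but ξ ∘ ρ = σ, so ρ does not.
Collecting the elements that commute with ξ: C(ξ) = {α, ξ, τ, ω}.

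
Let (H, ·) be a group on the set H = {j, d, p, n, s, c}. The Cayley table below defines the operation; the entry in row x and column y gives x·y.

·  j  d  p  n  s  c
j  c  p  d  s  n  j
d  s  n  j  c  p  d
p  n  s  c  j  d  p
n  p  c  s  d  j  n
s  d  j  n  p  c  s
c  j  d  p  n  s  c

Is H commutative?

d·p = j but p·d = s.
Since d and p do not commute, H is not abelian.

No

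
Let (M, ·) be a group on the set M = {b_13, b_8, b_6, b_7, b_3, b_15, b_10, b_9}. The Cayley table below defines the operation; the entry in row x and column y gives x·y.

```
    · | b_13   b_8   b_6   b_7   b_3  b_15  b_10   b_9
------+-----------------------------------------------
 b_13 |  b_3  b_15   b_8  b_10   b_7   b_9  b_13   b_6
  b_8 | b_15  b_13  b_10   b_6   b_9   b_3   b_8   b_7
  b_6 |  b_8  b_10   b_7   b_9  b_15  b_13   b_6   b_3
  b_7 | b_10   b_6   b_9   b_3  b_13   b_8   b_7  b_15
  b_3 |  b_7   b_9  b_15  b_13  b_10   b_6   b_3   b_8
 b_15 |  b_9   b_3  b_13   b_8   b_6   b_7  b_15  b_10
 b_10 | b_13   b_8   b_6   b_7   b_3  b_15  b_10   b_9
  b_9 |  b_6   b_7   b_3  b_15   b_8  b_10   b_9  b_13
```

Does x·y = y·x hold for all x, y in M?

Check whether the table is symmetric across its main diagonal.
Every entry (row x, col y) equals the entry (row y, col x), so M is abelian.

Yes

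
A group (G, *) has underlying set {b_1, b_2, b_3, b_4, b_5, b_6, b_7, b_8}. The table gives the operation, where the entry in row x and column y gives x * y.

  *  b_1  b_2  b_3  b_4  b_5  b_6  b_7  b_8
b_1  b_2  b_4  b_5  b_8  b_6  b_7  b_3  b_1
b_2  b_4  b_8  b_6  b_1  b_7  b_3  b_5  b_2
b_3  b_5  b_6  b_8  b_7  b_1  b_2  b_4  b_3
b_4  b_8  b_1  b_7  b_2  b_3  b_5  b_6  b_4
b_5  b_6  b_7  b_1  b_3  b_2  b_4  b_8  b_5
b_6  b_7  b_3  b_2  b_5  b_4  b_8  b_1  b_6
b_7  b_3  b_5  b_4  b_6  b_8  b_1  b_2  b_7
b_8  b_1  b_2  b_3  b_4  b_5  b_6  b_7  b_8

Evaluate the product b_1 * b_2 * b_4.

b_1 * b_2 = b_4
b_4 * b_4 = b_2
(Structurally, G here is isomorphic to Z_2 x Z_4.)

b_2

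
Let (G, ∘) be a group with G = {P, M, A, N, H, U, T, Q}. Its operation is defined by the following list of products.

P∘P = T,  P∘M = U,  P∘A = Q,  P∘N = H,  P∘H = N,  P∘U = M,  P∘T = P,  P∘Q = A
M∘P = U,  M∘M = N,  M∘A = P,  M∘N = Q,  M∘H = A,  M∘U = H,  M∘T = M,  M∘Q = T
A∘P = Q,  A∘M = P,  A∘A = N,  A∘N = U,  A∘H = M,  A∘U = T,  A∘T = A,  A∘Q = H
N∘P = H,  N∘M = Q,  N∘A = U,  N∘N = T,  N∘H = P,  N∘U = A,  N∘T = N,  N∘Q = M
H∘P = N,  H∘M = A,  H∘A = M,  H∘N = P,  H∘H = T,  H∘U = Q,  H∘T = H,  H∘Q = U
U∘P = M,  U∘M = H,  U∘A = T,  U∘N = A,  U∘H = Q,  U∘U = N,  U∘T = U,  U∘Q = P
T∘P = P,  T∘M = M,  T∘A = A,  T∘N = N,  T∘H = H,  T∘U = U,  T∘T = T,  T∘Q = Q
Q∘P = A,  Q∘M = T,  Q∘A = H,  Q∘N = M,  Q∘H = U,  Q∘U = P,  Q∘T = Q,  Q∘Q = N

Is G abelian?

Yes

Check whether the table is symmetric across its main diagonal.
Every entry (row x, col y) equals the entry (row y, col x), so G is abelian.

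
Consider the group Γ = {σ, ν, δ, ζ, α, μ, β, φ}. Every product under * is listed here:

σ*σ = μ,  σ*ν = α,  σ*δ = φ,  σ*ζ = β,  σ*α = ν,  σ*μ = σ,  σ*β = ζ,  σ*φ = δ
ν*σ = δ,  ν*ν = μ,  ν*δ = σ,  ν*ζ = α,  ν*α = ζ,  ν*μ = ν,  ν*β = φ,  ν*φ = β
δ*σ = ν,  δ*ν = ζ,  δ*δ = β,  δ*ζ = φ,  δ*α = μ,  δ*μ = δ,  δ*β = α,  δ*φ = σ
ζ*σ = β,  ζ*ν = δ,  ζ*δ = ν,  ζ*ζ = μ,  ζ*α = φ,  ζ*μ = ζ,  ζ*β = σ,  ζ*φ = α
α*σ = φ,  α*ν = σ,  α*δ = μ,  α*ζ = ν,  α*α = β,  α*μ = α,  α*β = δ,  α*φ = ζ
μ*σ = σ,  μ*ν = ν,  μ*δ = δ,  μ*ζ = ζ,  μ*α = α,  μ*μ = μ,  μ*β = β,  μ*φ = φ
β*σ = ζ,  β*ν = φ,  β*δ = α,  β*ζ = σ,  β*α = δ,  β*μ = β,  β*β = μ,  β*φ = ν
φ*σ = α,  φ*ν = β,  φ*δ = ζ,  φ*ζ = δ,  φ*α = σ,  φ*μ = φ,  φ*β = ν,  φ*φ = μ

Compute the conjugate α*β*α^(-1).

β

The identity is μ. In row α, the entry μ sits in column δ, so α^(-1) = δ.
α*β = δ
δ*δ = β
(Structurally, Γ here is isomorphic to the dihedral group D_4.)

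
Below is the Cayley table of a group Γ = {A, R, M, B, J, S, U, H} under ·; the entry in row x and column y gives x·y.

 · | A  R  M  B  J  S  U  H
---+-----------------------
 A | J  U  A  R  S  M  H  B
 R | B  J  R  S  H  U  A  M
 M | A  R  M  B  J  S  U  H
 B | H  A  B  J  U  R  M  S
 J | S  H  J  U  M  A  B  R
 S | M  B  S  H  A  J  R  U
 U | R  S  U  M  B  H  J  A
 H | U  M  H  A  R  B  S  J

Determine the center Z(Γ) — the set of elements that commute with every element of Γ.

An element z is central iff its row equals its column in the table.
For H: H·U = S ≠ A = U·H, so H ∉ Z.
Checking each element this way leaves Z(Γ) = {J, M}.

{J, M}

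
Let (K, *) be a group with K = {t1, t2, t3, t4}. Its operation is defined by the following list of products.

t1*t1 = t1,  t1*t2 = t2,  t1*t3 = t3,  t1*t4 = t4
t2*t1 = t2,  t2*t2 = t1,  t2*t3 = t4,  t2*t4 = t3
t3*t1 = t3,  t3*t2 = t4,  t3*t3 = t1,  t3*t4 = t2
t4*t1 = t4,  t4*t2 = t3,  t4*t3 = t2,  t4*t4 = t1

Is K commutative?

Check whether the table is symmetric across its main diagonal.
Every entry (row x, col y) equals the entry (row y, col x), so K is abelian.
(In fact K ≅ the Klein four-group V_4.)

Yes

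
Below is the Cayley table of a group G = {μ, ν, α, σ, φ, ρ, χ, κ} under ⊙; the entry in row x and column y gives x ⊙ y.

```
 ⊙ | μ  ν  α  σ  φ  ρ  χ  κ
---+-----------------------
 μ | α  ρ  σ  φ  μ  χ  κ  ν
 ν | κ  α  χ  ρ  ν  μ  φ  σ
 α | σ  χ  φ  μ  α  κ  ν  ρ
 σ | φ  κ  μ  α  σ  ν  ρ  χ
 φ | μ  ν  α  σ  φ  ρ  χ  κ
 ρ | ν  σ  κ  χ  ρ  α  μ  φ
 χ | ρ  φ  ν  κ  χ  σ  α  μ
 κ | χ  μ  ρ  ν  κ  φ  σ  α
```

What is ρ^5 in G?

ρ

ρ^1 = ρ
ρ^2 = ρ ⊙ ρ = α
ρ^3 = α ⊙ ρ = κ
ρ^4 = κ ⊙ ρ = φ
ρ^5 = φ ⊙ ρ = ρ
(Structurally, G here is isomorphic to the quaternion group Q_8.)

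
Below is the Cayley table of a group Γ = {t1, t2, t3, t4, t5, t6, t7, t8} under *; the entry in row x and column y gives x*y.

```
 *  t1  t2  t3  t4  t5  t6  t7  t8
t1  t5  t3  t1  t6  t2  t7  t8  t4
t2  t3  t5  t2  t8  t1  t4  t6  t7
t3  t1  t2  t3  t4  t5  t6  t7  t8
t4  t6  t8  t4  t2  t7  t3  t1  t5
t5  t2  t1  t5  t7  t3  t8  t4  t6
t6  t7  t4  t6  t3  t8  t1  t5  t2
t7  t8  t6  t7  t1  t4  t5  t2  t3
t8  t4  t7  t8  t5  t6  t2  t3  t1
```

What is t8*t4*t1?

t2

t8*t4 = t5
t5*t1 = t2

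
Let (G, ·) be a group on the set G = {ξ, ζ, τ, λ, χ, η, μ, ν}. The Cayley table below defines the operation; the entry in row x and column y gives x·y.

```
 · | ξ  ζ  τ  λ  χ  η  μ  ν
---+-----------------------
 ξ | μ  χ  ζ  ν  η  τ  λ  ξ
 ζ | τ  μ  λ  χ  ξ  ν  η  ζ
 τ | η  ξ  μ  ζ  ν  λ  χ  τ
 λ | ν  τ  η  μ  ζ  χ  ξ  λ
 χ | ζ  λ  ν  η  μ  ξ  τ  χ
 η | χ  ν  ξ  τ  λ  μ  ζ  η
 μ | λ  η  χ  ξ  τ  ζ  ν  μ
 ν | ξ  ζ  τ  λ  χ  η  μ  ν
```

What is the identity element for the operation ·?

ν

The identity e satisfies e·x = x for all x, so its row in the table reproduces the column headers.
Row ν reads: ξ, ζ, τ, λ, χ, η, μ, ν — exactly the header order. So ν is the identity.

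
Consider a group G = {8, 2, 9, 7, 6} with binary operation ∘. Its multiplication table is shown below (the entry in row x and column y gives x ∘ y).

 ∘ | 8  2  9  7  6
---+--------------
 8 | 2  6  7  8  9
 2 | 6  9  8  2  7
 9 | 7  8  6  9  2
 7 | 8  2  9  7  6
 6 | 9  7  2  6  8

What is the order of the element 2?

The identity element is 7 (its row matches the header).
2^1 = 2
2^2 = 2 ∘ 2 = 9
2^3 = 9 ∘ 2 = 8
2^4 = 8 ∘ 2 = 6
2^5 = 6 ∘ 2 = 7
The first power of 2 equal to the identity is 2^5, so ord(2) = 5.

5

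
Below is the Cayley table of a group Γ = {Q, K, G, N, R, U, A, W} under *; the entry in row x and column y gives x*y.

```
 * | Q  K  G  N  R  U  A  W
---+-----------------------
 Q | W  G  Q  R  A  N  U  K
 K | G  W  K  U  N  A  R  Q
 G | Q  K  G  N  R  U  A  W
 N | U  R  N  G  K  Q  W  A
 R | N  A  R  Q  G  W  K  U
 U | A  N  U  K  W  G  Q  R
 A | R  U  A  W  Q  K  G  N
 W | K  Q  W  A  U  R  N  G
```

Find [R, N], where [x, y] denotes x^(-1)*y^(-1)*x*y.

W

Identity is G; from the table R^(-1) = R and N^(-1) = N.
R*N = Q
Q*R = A
A*N = W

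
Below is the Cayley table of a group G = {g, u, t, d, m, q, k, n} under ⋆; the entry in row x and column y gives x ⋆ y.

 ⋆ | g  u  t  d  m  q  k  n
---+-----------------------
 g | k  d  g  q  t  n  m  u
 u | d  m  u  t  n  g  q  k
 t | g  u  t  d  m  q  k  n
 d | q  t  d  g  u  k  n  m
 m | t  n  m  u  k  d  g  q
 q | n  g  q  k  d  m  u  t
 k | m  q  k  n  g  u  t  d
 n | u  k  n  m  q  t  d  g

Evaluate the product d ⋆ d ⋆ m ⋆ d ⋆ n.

d ⋆ d = g
g ⋆ m = t
t ⋆ d = d
d ⋆ n = m

m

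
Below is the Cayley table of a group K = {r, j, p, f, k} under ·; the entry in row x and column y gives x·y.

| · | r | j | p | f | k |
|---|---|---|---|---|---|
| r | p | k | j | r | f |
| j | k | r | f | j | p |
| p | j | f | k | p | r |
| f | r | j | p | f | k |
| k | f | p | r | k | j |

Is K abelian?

Yes

Check whether the table is symmetric across its main diagonal.
Every entry (row x, col y) equals the entry (row y, col x), so K is abelian.
(In fact K ≅ the cyclic group Z_5.)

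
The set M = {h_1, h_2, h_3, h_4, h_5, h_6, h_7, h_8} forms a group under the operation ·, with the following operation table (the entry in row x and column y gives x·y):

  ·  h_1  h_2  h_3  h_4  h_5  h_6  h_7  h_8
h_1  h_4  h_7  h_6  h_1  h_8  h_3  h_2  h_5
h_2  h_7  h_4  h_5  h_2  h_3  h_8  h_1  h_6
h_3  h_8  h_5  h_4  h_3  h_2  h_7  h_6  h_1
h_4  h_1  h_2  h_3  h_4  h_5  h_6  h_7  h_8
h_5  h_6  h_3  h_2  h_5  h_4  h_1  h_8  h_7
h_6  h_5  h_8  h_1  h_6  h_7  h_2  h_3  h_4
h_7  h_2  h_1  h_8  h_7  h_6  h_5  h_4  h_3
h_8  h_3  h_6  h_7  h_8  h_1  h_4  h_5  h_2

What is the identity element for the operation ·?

h_4

The identity e satisfies e·x = x for all x, so its row in the table reproduces the column headers.
Row h_4 reads: h_1, h_2, h_3, h_4, h_5, h_6, h_7, h_8 — exactly the header order. So h_4 is the identity.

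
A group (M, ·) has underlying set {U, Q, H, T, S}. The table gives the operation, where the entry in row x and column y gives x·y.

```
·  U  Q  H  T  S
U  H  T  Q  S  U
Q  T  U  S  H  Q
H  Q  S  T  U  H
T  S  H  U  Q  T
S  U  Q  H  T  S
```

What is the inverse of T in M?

First locate the identity: row S matches the header, so S is the identity.
Scan row T for S: T·U = S. Hence T^(-1) = U.
(Structurally, M here is isomorphic to the cyclic group Z_5.)

U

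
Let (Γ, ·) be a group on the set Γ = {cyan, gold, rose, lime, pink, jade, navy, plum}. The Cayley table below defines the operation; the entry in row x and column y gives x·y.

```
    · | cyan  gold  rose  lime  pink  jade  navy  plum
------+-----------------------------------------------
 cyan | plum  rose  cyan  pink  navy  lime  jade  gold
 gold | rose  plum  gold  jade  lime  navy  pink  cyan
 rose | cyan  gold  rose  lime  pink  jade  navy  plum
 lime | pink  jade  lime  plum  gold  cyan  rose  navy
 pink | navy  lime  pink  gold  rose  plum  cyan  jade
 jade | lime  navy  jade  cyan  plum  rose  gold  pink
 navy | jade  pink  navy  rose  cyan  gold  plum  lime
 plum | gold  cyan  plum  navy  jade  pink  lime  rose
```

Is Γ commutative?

Check whether the table is symmetric across its main diagonal.
Every entry (row x, col y) equals the entry (row y, col x), so Γ is abelian.

Yes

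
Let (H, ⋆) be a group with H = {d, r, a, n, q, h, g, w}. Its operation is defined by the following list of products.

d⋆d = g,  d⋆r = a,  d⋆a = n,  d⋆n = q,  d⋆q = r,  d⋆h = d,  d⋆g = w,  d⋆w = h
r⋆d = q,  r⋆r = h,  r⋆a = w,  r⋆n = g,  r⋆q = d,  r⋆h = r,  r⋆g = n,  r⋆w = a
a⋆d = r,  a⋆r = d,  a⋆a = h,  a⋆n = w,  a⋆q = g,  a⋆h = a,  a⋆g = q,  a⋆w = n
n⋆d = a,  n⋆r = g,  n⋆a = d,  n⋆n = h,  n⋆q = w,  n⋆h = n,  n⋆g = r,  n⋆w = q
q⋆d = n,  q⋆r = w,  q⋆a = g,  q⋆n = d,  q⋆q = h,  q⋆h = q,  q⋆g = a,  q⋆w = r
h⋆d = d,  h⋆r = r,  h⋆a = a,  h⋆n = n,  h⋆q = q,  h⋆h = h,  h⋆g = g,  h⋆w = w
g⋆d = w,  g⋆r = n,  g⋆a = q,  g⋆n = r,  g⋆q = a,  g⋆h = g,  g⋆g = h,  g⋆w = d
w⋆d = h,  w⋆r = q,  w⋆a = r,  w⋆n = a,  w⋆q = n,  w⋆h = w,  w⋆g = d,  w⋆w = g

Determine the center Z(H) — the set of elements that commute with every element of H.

An element z is central iff its row equals its column in the table.
For q: q ⋆ w = r ≠ n = w ⋆ q, so q ∉ Z.
Checking each element this way leaves Z(H) = {g, h}.
(Structurally, H here is isomorphic to the dihedral group D_4.)

{g, h}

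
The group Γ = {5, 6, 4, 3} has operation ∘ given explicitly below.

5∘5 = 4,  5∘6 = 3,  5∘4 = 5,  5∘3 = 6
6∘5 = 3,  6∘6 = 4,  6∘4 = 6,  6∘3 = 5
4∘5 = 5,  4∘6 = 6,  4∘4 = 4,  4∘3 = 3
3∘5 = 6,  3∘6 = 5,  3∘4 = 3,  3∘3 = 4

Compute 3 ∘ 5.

Read row 3, column 5: 3 ∘ 5 = 6.

6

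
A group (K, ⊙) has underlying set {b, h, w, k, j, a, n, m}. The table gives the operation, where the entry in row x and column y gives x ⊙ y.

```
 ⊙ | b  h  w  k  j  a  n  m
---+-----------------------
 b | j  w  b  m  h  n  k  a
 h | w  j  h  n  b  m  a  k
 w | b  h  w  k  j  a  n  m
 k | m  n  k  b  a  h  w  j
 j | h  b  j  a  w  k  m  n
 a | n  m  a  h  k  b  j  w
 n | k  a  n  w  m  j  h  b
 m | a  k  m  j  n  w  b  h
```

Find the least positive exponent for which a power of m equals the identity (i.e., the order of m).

The identity element is w (its row matches the header).
m^1 = m
m^2 = m ⊙ m = h
m^3 = h ⊙ m = k
m^4 = k ⊙ m = j
m^5 = j ⊙ m = n
m^6 = n ⊙ m = b
m^7 = b ⊙ m = a
m^8 = a ⊙ m = w
The first power of m equal to the identity is m^8, so ord(m) = 8.

8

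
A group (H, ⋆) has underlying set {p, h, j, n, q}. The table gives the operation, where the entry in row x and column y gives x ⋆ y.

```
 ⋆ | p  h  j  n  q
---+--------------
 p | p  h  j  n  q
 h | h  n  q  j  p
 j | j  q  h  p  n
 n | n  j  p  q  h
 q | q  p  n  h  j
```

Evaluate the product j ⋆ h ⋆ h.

j ⋆ h = q
q ⋆ h = p
(Structurally, H here is isomorphic to the cyclic group Z_5.)

p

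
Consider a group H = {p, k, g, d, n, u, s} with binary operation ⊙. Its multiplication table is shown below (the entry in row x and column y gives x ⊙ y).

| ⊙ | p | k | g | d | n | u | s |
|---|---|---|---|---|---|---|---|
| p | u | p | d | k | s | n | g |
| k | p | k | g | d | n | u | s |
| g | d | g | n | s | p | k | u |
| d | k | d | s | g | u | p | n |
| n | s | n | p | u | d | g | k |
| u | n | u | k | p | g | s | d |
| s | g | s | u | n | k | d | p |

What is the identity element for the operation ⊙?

k

The identity e satisfies e ⊙ x = x for all x, so its row in the table reproduces the column headers.
Row k reads: p, k, g, d, n, u, s — exactly the header order. So k is the identity.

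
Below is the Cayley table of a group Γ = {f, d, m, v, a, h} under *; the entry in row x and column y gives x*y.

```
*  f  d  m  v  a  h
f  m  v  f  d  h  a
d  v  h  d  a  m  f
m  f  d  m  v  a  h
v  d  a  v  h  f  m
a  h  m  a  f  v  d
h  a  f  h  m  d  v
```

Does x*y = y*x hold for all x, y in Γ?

Check whether the table is symmetric across its main diagonal.
Every entry (row x, col y) equals the entry (row y, col x), so Γ is abelian.

Yes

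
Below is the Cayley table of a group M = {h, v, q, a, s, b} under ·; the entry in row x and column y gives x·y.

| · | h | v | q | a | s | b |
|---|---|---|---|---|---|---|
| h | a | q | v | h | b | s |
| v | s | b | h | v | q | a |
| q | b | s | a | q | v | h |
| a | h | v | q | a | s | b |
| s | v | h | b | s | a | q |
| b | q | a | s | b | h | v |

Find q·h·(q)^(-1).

s

The identity is a. In row q, the entry a sits in column q, so q^(-1) = q.
q·h = b
b·q = s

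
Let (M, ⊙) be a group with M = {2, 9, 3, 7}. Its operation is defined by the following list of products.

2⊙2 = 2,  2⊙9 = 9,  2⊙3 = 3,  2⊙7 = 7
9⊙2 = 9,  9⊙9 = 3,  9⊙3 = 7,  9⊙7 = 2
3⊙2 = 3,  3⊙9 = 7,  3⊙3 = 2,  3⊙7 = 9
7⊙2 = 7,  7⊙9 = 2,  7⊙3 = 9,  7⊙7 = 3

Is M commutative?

Yes

Check whether the table is symmetric across its main diagonal.
Every entry (row x, col y) equals the entry (row y, col x), so M is abelian.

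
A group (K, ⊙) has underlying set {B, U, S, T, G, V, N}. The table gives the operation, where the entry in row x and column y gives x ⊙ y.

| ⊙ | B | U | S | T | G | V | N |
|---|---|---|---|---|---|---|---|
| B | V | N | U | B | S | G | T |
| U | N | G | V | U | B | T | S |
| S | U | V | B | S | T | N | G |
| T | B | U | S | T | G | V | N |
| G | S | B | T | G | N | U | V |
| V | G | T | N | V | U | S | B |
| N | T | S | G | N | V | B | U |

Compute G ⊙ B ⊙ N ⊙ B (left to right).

G ⊙ B = S
S ⊙ N = G
G ⊙ B = S

S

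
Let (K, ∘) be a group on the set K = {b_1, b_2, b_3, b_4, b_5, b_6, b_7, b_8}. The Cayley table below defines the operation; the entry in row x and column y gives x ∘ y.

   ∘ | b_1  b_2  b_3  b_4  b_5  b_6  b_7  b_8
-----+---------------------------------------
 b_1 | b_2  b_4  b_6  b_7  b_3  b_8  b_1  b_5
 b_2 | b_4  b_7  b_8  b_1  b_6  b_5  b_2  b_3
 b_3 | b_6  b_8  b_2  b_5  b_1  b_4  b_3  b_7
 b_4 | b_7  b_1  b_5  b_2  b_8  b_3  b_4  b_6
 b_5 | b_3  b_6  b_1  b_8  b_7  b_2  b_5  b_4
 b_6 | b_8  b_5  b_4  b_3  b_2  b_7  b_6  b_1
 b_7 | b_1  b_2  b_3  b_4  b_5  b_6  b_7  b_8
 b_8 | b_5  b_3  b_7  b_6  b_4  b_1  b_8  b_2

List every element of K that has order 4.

Identity is b_7. Compute the order of each non-identity element by repeated multiplication:
  b_1: b_1 → b_2 → b_4 → b_7  (order 4)
  b_2: b_2 → b_7  (order 2)
  b_3: b_3 → b_2 → b_8 → b_7  (order 4)
  b_4: b_4 → b_2 → b_1 → b_7  (order 4)
  b_5: b_5 → b_7  (order 2)
  b_6: b_6 → b_7  (order 2)
  b_8: b_8 → b_2 → b_3 → b_7  (order 4)
Elements of order 4: {b_1, b_3, b_4, b_8}.

{b_1, b_3, b_4, b_8}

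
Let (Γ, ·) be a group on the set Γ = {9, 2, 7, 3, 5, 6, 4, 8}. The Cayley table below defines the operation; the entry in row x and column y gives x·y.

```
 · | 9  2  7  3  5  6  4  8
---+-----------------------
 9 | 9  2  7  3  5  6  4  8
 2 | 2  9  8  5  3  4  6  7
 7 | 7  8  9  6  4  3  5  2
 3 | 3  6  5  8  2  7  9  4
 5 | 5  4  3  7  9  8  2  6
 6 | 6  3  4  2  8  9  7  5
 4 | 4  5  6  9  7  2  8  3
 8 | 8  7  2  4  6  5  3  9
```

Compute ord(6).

The identity element is 9 (its row matches the header).
6^1 = 6
6^2 = 6·6 = 9
The first power of 6 equal to the identity is 6^2, so ord(6) = 2.
(Structurally, Γ here is isomorphic to the dihedral group D_4.)

2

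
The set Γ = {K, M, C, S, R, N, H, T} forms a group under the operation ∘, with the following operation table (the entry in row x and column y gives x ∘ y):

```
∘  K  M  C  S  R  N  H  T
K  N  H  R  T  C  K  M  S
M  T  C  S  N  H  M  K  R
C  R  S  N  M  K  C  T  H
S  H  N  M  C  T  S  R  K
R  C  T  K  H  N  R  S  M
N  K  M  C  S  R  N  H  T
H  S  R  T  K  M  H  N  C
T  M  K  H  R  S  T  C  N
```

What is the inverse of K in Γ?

First locate the identity: row N matches the header, so N is the identity.
Scan row K for N: K ∘ K = N. Hence K^(-1) = K.

K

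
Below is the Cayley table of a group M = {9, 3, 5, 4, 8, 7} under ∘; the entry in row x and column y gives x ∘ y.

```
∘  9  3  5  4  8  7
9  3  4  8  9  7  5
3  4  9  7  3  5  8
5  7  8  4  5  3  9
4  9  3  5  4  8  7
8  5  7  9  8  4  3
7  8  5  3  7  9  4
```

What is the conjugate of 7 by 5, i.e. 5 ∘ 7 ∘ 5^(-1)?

8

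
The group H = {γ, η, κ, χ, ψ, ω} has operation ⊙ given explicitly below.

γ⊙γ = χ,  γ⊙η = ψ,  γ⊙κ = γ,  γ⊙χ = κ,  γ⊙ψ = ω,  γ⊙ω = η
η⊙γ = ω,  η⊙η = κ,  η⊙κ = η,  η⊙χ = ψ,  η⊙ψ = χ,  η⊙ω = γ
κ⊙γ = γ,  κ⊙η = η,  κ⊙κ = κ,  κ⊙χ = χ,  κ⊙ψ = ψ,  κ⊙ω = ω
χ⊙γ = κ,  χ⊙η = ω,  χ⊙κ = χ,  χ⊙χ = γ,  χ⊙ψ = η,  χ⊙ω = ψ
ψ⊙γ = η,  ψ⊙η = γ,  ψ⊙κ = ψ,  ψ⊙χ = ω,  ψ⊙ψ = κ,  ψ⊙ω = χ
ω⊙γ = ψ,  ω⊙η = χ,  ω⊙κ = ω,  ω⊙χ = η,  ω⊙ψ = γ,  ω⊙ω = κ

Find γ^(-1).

First locate the identity: row κ matches the header, so κ is the identity.
Scan row γ for κ: γ ⊙ χ = κ. Hence γ^(-1) = χ.
(Structurally, H here is isomorphic to the symmetric group S_3.)

χ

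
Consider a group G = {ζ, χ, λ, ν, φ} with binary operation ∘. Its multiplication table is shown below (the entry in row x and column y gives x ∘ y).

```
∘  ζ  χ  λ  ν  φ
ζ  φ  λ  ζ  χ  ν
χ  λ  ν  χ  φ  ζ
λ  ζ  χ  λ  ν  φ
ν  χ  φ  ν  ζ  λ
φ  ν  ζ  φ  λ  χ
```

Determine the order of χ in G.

The identity element is λ (its row matches the header).
χ^1 = χ
χ^2 = χ ∘ χ = ν
χ^3 = ν ∘ χ = φ
χ^4 = φ ∘ χ = ζ
χ^5 = ζ ∘ χ = λ
The first power of χ equal to the identity is χ^5, so ord(χ) = 5.

5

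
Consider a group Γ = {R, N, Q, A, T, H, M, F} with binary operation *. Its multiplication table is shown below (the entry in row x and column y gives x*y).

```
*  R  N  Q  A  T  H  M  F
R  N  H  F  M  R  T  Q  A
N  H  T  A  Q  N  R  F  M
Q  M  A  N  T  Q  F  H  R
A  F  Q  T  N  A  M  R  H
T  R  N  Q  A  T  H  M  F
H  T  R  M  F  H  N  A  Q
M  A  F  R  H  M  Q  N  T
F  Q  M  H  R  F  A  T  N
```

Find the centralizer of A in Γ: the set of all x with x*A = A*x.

{A, N, Q, T}

Compare row A with column A entry by entry.
N*A = Q = A*N, so N commutes with A.
M*A = H but A*M = R, so M does not.
Collecting the elements that commute with A: C(A) = {A, N, Q, T}.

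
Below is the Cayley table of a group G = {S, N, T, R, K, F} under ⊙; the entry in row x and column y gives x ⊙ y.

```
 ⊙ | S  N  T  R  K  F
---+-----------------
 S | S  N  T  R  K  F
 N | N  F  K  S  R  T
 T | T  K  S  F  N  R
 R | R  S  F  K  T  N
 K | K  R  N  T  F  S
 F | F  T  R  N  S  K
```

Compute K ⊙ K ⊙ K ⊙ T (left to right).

T

K ⊙ K = F
F ⊙ K = S
S ⊙ T = T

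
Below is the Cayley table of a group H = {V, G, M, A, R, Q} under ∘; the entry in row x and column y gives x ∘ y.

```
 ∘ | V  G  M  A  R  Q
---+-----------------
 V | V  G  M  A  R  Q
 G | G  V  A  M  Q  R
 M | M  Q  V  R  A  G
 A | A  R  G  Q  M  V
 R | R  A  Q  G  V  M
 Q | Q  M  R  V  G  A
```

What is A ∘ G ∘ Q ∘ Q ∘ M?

A ∘ G = R
R ∘ Q = M
M ∘ Q = G
G ∘ M = A

A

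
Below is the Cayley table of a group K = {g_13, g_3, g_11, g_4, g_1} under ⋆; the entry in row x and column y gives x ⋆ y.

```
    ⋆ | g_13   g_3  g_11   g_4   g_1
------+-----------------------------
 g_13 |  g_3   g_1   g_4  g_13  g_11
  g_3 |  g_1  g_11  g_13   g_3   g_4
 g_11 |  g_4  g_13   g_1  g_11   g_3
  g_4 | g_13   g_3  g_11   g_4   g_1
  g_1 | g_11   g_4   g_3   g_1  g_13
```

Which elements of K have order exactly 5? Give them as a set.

{g_1, g_11, g_13, g_3}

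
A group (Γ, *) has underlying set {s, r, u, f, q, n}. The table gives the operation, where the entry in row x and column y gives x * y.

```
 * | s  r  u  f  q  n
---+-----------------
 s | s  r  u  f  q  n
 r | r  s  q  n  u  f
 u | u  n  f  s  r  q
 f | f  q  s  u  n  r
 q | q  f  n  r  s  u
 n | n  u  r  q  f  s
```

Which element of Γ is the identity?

The identity e satisfies e * x = x for all x, so its row in the table reproduces the column headers.
Row s reads: s, r, u, f, q, n — exactly the header order. So s is the identity.

s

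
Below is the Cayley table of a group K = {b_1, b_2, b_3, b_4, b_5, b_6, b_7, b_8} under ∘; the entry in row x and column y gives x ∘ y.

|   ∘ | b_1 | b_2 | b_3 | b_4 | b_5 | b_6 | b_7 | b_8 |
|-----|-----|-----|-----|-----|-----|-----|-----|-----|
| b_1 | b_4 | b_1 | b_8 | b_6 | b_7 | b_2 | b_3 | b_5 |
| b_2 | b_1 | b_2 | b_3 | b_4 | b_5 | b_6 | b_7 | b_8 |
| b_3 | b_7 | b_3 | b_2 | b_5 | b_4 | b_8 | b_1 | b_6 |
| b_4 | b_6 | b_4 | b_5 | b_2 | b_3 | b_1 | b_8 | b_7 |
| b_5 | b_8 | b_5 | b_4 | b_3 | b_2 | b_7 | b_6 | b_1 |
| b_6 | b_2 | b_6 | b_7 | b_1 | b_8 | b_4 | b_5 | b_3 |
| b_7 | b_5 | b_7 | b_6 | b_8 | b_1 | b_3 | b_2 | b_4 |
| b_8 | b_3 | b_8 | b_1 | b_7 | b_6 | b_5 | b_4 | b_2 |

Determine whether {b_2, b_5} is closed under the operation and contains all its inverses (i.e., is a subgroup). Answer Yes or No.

Yes

{b_2, b_5} contains the identity b_2.
Checking products: every product of two elements of {b_2, b_5} (read from the table) lies in {b_2, b_5}, so the set is closed.
In a finite group, a nonempty closed subset is a subgroup. So {b_2, b_5} ≤ K.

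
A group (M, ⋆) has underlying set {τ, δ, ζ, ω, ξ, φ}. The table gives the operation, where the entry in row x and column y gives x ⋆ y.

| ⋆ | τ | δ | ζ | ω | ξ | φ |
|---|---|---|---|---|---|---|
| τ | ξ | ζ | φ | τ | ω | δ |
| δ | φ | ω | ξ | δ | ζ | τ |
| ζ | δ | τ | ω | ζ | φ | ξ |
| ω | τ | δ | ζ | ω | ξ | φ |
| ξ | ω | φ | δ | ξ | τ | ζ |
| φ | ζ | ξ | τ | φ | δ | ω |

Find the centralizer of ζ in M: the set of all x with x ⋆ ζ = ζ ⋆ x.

Compare row ζ with column ζ entry by entry.
ξ ⋆ ζ = δ but ζ ⋆ ξ = φ, so ξ does not.
Collecting the elements that commute with ζ: C(ζ) = {ζ, ω}.

{ζ, ω}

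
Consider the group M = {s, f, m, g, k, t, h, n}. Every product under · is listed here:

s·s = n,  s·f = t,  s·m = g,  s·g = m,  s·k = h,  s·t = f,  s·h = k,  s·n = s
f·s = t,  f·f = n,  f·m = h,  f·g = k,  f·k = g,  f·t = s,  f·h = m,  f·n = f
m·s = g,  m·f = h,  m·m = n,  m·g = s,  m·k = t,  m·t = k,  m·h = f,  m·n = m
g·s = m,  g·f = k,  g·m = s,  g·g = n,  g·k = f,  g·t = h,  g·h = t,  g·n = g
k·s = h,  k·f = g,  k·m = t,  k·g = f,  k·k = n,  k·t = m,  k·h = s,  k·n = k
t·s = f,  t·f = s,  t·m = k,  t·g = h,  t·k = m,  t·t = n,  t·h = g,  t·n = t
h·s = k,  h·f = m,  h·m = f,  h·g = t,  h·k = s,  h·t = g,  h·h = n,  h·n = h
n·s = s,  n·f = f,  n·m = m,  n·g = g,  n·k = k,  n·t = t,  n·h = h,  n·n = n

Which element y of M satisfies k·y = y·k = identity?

First locate the identity: row n matches the header, so n is the identity.
Scan row k for n: k·k = n. Hence k^(-1) = k.

k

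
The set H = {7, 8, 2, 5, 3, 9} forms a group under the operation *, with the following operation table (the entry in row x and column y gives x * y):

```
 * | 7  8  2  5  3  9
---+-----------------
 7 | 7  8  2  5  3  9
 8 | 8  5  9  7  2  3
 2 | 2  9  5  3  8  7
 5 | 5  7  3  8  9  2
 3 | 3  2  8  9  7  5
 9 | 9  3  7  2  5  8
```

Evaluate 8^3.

8^1 = 8
8^2 = 8 * 8 = 5
8^3 = 5 * 8 = 7
(Structurally, H here is isomorphic to the cyclic group Z_6.)

7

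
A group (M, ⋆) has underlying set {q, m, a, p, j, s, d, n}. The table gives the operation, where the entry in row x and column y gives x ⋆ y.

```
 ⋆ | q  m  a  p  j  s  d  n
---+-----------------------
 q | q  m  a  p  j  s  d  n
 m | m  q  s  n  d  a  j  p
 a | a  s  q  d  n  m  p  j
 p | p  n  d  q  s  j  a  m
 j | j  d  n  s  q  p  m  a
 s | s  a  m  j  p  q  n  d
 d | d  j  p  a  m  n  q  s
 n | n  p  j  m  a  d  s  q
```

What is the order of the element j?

The identity element is q (its row matches the header).
j^1 = j
j^2 = j ⋆ j = q
The first power of j equal to the identity is j^2, so ord(j) = 2.
(Structurally, M here is isomorphic to the elementary abelian group (Z_2)^3.)

2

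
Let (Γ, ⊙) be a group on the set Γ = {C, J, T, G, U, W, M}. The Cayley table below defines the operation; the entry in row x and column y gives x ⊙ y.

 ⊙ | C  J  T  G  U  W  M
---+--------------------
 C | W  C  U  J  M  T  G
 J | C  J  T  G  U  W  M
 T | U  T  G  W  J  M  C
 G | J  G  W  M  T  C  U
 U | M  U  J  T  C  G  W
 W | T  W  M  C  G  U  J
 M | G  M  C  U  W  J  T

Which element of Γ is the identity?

The identity e satisfies e ⊙ x = x for all x, so its row in the table reproduces the column headers.
Row J reads: C, J, T, G, U, W, M — exactly the header order. So J is the identity.

J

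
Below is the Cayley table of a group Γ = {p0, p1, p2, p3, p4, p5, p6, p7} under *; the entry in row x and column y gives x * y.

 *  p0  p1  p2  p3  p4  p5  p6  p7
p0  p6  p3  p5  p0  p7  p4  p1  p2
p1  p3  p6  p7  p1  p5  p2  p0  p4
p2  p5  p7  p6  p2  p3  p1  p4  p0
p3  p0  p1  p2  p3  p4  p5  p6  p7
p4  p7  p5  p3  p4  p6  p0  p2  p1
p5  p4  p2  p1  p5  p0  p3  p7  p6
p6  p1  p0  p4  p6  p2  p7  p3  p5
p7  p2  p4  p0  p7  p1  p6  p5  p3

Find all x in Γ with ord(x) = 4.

Identity is p3. Compute the order of each non-identity element by repeated multiplication:
  p0: p0 → p6 → p1 → p3  (order 4)
  p1: p1 → p6 → p0 → p3  (order 4)
  p2: p2 → p6 → p4 → p3  (order 4)
  p4: p4 → p6 → p2 → p3  (order 4)
  p5: p5 → p3  (order 2)
  p6: p6 → p3  (order 2)
  p7: p7 → p3  (order 2)
Elements of order 4: {p0, p1, p2, p4}.

{p0, p1, p2, p4}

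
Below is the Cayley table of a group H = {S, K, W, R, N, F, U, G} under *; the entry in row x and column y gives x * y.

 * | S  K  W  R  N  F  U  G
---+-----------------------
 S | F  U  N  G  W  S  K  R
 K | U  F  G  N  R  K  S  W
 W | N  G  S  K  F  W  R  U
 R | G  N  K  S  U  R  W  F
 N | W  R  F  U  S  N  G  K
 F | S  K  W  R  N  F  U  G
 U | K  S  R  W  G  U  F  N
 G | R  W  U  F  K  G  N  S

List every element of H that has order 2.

Identity is F. Compute the order of each non-identity element by repeated multiplication:
  S: S → F  (order 2)
  K: K → F  (order 2)
  W: W → S → N → F  (order 4)
  R: R → S → G → F  (order 4)
  N: N → S → W → F  (order 4)
  U: U → F  (order 2)
  G: G → S → R → F  (order 4)
Elements of order 2: {K, S, U}.

{K, S, U}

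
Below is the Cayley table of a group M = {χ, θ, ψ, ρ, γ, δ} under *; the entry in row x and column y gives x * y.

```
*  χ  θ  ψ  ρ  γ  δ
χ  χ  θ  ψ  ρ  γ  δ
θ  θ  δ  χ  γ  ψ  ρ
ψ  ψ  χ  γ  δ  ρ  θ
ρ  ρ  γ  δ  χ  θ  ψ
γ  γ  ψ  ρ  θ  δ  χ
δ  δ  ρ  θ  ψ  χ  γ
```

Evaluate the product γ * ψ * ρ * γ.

γ * ψ = ρ
ρ * ρ = χ
χ * γ = γ

γ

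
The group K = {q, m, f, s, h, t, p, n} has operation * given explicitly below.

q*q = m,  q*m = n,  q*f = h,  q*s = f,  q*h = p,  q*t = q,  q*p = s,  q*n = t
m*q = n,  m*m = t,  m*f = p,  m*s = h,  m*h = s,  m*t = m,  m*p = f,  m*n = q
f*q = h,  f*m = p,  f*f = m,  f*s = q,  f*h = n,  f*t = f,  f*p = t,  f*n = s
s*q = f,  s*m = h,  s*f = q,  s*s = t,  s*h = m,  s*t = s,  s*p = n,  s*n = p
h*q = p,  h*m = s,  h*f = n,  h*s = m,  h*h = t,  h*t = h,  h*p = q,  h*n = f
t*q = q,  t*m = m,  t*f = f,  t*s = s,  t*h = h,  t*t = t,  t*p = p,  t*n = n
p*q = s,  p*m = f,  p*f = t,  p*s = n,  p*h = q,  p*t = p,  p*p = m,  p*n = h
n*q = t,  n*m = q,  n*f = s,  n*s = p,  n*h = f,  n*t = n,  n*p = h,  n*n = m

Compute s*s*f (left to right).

s*s = t
t*f = f

f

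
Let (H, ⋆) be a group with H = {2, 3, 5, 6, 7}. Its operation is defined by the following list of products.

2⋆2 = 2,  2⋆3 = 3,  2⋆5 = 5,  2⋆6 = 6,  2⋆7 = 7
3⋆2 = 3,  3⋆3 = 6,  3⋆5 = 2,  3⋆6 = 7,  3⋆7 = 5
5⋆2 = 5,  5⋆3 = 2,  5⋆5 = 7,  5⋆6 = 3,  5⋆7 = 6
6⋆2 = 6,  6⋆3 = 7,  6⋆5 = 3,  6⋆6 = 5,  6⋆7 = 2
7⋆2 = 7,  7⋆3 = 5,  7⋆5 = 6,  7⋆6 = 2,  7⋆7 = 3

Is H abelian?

Check whether the table is symmetric across its main diagonal.
Every entry (row x, col y) equals the entry (row y, col x), so H is abelian.

Yes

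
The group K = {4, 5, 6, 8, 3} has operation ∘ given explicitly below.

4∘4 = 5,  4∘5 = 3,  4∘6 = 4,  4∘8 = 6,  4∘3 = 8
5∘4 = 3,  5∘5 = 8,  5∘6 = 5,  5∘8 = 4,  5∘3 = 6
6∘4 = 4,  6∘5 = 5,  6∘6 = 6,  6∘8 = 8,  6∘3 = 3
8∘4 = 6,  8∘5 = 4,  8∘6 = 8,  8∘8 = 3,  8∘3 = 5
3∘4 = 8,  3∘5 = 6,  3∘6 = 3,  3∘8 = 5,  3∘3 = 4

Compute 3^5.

6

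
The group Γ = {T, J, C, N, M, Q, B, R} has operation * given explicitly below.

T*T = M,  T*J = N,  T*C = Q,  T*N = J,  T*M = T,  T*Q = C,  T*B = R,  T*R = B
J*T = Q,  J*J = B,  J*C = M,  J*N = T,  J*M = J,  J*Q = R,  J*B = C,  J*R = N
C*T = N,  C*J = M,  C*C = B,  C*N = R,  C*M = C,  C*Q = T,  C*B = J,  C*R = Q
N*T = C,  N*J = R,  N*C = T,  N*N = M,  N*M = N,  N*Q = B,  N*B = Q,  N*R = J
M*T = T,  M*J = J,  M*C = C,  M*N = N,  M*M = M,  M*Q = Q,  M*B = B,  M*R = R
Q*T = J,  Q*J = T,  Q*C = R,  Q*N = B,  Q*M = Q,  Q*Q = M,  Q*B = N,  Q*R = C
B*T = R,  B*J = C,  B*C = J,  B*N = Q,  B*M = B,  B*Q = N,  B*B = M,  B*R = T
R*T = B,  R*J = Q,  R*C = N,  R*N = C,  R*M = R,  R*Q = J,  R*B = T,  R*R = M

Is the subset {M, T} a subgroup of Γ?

{M, T} contains the identity M.
Checking products: every product of two elements of {M, T} (read from the table) lies in {M, T}, so the set is closed.
In a finite group, a nonempty closed subset is a subgroup. So {M, T} ≤ Γ.

Yes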